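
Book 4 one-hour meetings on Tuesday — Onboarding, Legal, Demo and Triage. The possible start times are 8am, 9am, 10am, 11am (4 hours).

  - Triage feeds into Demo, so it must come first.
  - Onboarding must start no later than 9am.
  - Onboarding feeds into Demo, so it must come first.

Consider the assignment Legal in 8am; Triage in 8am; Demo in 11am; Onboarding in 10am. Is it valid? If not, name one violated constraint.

Onboarding feeds into Demo, so it must come first — holds.
Triage feeds into Demo, so it must come first — holds.
Onboarding must start no later than 9am — violated.

No. Onboarding must start no later than 9am is not satisfied.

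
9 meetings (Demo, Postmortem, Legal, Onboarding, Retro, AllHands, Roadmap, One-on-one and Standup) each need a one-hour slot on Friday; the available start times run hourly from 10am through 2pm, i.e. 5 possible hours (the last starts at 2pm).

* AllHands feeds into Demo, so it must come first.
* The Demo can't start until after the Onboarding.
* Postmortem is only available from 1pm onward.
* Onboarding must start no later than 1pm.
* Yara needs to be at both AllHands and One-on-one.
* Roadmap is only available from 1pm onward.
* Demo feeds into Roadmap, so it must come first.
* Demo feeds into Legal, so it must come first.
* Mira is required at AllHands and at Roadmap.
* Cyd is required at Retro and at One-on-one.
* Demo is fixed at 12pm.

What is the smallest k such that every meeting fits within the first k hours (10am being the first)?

The precedence chain requires at least 3 distinct hours.
Postmortem can't be placed before 1pm — that is hour 4 counting from 10am — so the schedule must run through at least 4 hours.
4 works (last occupied hour: 1pm): for example One-on-one in 11am, Postmortem in 1pm, Onboarding in 10am, Standup in 10am, AllHands in 10am, Legal in 1pm, Roadmap in 1pm, Retro in 10am, Demo in 12pm.

4 hours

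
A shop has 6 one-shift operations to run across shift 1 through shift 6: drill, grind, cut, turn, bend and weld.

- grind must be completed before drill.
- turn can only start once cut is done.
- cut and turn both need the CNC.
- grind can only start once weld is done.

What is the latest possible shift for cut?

shift 5

Downstream work caps cut at shift 5.
cut at shift 5 is achievable: grind -> shift 2; turn -> shift 6; cut -> shift 5; drill -> shift 3; bend -> shift 1; weld -> shift 1.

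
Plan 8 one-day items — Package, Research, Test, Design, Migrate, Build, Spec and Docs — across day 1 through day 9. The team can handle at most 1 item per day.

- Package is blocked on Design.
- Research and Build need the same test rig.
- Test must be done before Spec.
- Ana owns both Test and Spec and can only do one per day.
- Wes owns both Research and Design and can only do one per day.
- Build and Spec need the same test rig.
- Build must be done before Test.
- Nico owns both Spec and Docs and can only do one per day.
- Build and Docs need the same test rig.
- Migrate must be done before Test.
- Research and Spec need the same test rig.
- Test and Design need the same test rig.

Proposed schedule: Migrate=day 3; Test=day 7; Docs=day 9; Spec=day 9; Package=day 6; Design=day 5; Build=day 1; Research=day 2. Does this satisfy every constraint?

Build must be done before Test — holds.
Ana owns both Test and Spec and can only do one per day — holds.
Research and Build need the same test rig — holds.
Nico owns both Spec and Docs and can only do one per day — violated.
Migrate must be done before Test — holds.
Research and Spec need the same test rig — holds.
Test and Design need the same test rig — holds.
Wes owns both Research and Design and can only do one per day — holds.
Test must be done before Spec — holds.
Build and Spec need the same test rig — holds.
Build and Docs need the same test rig — holds.
Package is blocked on Design — holds.
The team can handle at most 1 item per day — violated.

Invalid. Nico owns both Spec and Docs and can only do one per day.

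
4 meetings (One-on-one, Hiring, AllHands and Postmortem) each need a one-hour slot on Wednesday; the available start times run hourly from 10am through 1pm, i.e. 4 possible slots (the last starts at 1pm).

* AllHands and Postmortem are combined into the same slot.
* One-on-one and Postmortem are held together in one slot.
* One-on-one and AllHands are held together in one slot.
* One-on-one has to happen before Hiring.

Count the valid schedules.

Splitting on One-on-one: it can be 10am (3), 11am (2), 12pm (1). Listing each branch's schedules as (Hiring, AllHands, Postmortem):
One-on-one=10am: (11am,10am,10am) (12pm,10am,10am) (1pm,10am,10am) — 3.
One-on-one=11am: (12pm,11am,11am) (1pm,11am,11am) — 2.
One-on-one=12pm: (1pm,12pm,12pm) — 1.
Summing: 3 + 2 + 1 = 6.

6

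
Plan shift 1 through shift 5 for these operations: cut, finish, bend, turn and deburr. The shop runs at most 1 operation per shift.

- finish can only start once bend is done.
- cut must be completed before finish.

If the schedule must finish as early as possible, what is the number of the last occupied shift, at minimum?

The precedence chain requires at least 2 distinct shifts.
With at most 1 per shift and 5 operations, at least 5 shifts are needed.
5 works (last occupied shift: shift 5): for example turn -> shift 4; deburr -> shift 5; finish -> shift 3; cut -> shift 1; bend -> shift 2.

5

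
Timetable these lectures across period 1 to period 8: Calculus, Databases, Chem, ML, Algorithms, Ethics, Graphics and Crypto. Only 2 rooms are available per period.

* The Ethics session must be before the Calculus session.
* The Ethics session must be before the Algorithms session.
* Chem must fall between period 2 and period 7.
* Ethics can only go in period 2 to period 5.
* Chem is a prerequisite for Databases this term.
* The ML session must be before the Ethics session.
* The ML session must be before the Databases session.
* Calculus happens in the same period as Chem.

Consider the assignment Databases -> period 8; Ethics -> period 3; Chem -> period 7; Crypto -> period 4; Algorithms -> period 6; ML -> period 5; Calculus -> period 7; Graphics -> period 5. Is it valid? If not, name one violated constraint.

The Ethics session must be before the Calculus session — holds.
Only 2 rooms are available per period — holds.
Chem is a prerequisite for Databases this term — holds.
The ML session must be before the Ethics session — violated.
Ethics can only go in period 2 to period 5 — holds.
Chem must fall between period 2 and period 7 — holds.
The Ethics session must be before the Algorithms session — holds.
Calculus happens in the same period as Chem — holds.
The ML session must be before the Databases session — holds.

No. The ML session must be before the Ethics session is not satisfied.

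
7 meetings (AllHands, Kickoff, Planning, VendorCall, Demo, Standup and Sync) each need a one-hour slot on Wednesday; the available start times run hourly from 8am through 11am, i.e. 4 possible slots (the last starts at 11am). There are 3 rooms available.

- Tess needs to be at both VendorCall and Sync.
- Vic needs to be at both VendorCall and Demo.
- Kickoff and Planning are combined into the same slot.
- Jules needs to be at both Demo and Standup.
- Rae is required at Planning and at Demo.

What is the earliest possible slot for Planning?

Planning at 8am is achievable: Sync in 10am, Kickoff in 8am, Planning in 8am, VendorCall in 9am, Demo in 10am, AllHands in 8am, Standup in 9am.

8am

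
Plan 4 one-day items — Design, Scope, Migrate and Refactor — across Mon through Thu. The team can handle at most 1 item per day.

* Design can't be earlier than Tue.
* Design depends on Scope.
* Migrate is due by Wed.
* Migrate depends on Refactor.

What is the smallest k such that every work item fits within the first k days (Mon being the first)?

4

The precedence chain requires at least 2 distinct days.
With at most 1 per day and 4 work items, at least 4 days are needed.
4 works (last occupied day: Thu): for example Refactor -> Mon; Scope -> Wed; Design -> Thu; Migrate -> Tue.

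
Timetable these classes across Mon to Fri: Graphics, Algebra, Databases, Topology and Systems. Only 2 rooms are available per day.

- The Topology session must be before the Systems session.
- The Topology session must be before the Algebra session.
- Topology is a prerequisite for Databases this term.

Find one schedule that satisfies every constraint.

Systems=Wed, Topology=Mon, Databases=Tue, Graphics=Mon, Algebra=Tue

Checking: Topology(Mon) before Algebra(Tue); Topology(Mon) before Systems(Wed); Topology(Mon) before Databases(Tue); max 2 per day (cap 2).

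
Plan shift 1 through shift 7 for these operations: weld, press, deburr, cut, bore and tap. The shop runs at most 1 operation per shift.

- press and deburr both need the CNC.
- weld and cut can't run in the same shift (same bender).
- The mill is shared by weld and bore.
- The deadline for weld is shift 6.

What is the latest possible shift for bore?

shift 7

bore at shift 7 is achievable: deburr=shift 3; tap=shift 5; cut=shift 4; bore=shift 7; press=shift 2; weld=shift 1.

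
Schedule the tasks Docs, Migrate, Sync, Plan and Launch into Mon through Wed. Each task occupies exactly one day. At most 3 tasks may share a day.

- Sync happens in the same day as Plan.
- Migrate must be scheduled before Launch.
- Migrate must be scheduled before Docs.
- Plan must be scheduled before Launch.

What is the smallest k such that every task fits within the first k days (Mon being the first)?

The precedence chain requires at least 2 distinct days.
With at most 3 per day and 5 tasks, at least 2 days are needed.
2 works (last occupied day: Tue): for example Migrate -> Mon; Sync -> Mon; Launch -> Tue; Plan -> Mon; Docs -> Tue.

2 days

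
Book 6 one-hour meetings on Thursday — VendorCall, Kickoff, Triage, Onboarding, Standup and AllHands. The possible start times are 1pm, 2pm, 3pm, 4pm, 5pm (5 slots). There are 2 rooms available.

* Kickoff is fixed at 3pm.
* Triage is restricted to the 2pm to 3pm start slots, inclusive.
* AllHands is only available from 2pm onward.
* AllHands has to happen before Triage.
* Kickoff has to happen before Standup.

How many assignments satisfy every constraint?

28

Splitting on VendorCall: it can be 1pm (8), 2pm (6), 4pm (7), 5pm (7). Listing each branch's schedules as (Kickoff, Triage, Onboarding, Standup, AllHands):
VendorCall=1pm: (3pm,3pm,1pm,4pm,2pm) (3pm,3pm,1pm,5pm,2pm) (3pm,3pm,2pm,4pm,2pm) (3pm,3pm,2pm,5pm,2pm) (3pm,3pm,4pm,4pm,2pm) (3pm,3pm,4pm,5pm,2pm) (3pm,3pm,5pm,4pm,2pm) (3pm,3pm,5pm,5pm,2pm) — 8.
VendorCall=2pm: (3pm,3pm,1pm,4pm,2pm) (3pm,3pm,1pm,5pm,2pm) (3pm,3pm,4pm,4pm,2pm) (3pm,3pm,4pm,5pm,2pm) (3pm,3pm,5pm,4pm,2pm) (3pm,3pm,5pm,5pm,2pm) — 6.
VendorCall=4pm: (3pm,3pm,1pm,4pm,2pm) (3pm,3pm,1pm,5pm,2pm) (3pm,3pm,2pm,4pm,2pm) (3pm,3pm,2pm,5pm,2pm) (3pm,3pm,4pm,5pm,2pm) (3pm,3pm,5pm,4pm,2pm) (3pm,3pm,5pm,5pm,2pm) — 7.
VendorCall=5pm: (3pm,3pm,1pm,4pm,2pm) (3pm,3pm,1pm,5pm,2pm) (3pm,3pm,2pm,4pm,2pm) (3pm,3pm,2pm,5pm,2pm) (3pm,3pm,4pm,4pm,2pm) (3pm,3pm,4pm,5pm,2pm) (3pm,3pm,5pm,4pm,2pm) — 7.
Summing: 8 + 6 + 7 + 7 = 28.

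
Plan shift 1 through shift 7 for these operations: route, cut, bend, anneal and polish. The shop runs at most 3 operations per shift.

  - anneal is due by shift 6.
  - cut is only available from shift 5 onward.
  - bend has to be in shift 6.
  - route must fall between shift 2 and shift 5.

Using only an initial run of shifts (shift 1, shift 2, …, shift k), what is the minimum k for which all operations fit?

6

With at most 3 per shift and 5 operations, at least 2 shifts are needed.
bend can't be placed before shift 6, so the schedule must run through at least shift 6.
6 works (last occupied shift: shift 6): for example route -> shift 2; bend -> shift 6; cut -> shift 5; polish -> shift 1; anneal -> shift 1.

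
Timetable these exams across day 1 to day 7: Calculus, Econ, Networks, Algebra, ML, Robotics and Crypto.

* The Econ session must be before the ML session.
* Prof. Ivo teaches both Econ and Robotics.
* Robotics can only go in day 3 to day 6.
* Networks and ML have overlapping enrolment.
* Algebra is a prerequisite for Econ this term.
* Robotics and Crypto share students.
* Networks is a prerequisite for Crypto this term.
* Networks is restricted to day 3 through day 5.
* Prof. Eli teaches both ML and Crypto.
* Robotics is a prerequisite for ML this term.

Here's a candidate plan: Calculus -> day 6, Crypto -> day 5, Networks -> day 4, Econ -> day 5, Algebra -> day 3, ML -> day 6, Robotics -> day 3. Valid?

Yes

The Econ session must be before the ML session — holds.
Robotics can only go in day 3 to day 6 — holds.
Networks is restricted to day 3 through day 5 — holds.
Prof. Ivo teaches both Econ and Robotics — holds.
Robotics is a prerequisite for ML this term — holds.
Networks is a prerequisite for Crypto this term — holds.
Algebra is a prerequisite for Econ this term — holds.
Robotics and Crypto share students — holds.
Networks and ML have overlapping enrolment — holds.
Prof. Eli teaches both ML and Crypto — holds.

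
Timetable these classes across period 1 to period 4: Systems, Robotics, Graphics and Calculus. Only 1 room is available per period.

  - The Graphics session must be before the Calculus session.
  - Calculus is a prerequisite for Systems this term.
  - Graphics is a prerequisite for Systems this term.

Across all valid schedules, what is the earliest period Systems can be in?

period 3

Precedence pushes Systems to at least period 3.
Systems at period 3 is achievable: Graphics=period 1, Calculus=period 2, Systems=period 3, Robotics=period 4.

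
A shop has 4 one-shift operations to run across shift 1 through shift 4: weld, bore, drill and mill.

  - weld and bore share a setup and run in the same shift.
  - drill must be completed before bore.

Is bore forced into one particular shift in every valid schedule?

bore can be shift 2 (e.g. bore=shift 2, mill=shift 1, drill=shift 1, weld=shift 2) or shift 3 (e.g. drill in shift 1; bore in shift 3; weld in shift 3; mill in shift 1).

No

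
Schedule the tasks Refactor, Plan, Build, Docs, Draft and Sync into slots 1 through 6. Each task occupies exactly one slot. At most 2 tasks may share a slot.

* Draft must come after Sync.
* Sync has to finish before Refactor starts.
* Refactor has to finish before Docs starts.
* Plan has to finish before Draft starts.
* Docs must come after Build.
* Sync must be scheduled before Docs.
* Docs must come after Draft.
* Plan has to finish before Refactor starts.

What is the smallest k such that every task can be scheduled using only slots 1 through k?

4 slots

The precedence chain requires at least 3 distinct slots.
With at most 2 per slot and 6 tasks, at least 3 slots are needed.
Could 3 slots be enough, i.e. nothing placed later than 3? No: Draft must come after Sync (at 1 or later) → {2, 3}; Sync must come before Draft (at 3 or earlier) → {1, 2}; Plan must come before Draft (at 3 or earlier) → {1, 2}; Docs must come after Refactor (at 1 or later) → {2, 3}; Refactor must come before Docs (at 3 or earlier) → {1, 2}; Build must come before Docs (at 3 or earlier) → {1, 2}; Docs must come after Draft (at 2 or later) → {3}; Draft must come before Docs (at 3 or earlier) → {2}; Refactor must come after Plan (at 1 or later) → {2}; Plan must come before Refactor (at 2 or earlier) → {1}; Sync must come before Refactor (at 2 or earlier) → {1}; Build can't use 1, already full with Plan and Sync (limit 2) → {2}; that puts Refactor, Build and Draft all in 2 — more than 2 per slot.
So 3 slots is not enough.
4 works (last occupied slot: 4): for example Docs in 4, Draft in 2, Plan in 1, Sync in 1, Build in 3, Refactor in 2.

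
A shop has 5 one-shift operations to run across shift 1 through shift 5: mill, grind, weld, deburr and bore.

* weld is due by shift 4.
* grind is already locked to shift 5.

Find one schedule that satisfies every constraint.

deburr in shift 1; grind in shift 5; weld in shift 1; mill in shift 1; bore in shift 1

Checking: grind=shift 5 in [shift 5,shift 5]; weld=shift 1 in [shift 1,shift 4].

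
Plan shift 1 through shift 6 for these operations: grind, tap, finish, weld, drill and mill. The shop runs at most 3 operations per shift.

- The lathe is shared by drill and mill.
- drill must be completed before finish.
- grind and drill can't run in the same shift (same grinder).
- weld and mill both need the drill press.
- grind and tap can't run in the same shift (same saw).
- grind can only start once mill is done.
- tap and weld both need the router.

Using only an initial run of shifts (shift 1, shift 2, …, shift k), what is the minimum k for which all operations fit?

3 shifts

The precedence chain requires at least 2 distinct shifts.
With at most 3 per shift and 6 operations, at least 2 shifts are needed.
Could 2 shifts be enough, i.e. nothing placed later than shift 2? No: finish must come after drill (at shift 1 or later) → {shift 2}; drill must come before finish (at shift 2 or earlier) → {shift 1}; grind must come after mill (at shift 1 or later) → {shift 2}; mill must come before grind (at shift 2 or earlier) → {shift 1}; mill can't share with drill (shift 1) → nothing is left.
So 2 shifts is not enough.
3 works (last occupied shift: shift 3): for example finish=shift 2, mill=shift 2, weld=shift 3, drill=shift 1, grind=shift 3, tap=shift 1.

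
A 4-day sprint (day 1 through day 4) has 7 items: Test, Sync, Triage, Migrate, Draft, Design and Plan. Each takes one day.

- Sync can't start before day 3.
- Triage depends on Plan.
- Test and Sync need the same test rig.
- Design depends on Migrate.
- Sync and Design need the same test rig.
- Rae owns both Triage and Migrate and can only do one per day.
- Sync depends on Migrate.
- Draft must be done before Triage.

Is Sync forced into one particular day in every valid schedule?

Sync can be day 3 (e.g. Design=day 2; Sync=day 3; Plan=day 1; Migrate=day 1; Triage=day 2; Draft=day 1; Test=day 1) or day 4 (e.g. Migrate -> day 1; Design -> day 2; Sync -> day 4; Draft -> day 1; Triage -> day 2; Test -> day 1; Plan -> day 1).

No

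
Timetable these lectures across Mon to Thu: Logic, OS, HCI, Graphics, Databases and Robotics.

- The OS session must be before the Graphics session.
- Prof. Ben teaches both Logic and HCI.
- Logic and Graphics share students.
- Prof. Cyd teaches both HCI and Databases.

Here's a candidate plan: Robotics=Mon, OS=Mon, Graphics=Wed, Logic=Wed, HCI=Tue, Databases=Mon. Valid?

Logic and Graphics share students — violated.
Prof. Ben teaches both Logic and HCI — holds.
The OS session must be before the Graphics session — holds.
Prof. Cyd teaches both HCI and Databases — holds.

No. Logic and Graphics share students is not satisfied.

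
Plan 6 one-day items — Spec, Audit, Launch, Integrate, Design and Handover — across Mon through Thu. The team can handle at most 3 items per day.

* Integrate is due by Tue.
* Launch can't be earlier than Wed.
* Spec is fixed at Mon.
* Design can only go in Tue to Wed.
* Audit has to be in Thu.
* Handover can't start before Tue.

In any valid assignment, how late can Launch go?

Thu

Launch is available from Wed.
Launch at Thu is achievable: Audit -> Thu; Launch -> Thu; Integrate -> Mon; Handover -> Tue; Design -> Tue; Spec -> Mon.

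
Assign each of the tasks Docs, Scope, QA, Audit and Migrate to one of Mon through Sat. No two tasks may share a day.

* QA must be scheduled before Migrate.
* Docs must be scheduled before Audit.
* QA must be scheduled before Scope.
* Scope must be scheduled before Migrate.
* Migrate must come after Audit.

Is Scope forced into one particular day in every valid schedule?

Scope can be Tue (e.g. Audit -> Thu, Scope -> Tue, Migrate -> Fri, QA -> Mon, Docs -> Wed) or Wed (e.g. Audit=Thu; Scope=Wed; Migrate=Fri; QA=Mon; Docs=Tue).

No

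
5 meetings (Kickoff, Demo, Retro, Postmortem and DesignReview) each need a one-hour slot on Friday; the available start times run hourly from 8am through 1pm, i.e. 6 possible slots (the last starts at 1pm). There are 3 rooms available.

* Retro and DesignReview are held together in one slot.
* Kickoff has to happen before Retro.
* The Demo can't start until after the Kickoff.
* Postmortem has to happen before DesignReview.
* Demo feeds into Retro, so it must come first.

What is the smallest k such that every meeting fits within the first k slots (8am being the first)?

The precedence chain requires at least 3 distinct slots.
With at most 3 per slot and 5 meetings, at least 2 slots are needed.
3 works (last occupied slot: 10am): for example DesignReview -> 10am; Kickoff -> 8am; Retro -> 10am; Postmortem -> 8am; Demo -> 9am.

3 slots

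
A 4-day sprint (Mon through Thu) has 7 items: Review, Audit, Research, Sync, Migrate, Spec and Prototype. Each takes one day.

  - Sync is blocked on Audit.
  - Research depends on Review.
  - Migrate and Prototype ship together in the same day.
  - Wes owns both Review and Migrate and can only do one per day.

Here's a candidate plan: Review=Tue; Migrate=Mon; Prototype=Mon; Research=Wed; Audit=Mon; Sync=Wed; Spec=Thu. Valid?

Migrate and Prototype ship together in the same day — holds.
Research depends on Review — holds.
Sync is blocked on Audit — holds.
Wes owns both Review and Migrate and can only do one per day — holds.

Yes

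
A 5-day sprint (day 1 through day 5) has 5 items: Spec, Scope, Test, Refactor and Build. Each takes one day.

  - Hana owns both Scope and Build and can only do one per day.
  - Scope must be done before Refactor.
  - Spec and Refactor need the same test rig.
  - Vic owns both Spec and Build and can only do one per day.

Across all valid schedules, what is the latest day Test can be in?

day 5

Test at day 5 is achievable: Build=day 2, Scope=day 1, Spec=day 1, Refactor=day 2, Test=day 5.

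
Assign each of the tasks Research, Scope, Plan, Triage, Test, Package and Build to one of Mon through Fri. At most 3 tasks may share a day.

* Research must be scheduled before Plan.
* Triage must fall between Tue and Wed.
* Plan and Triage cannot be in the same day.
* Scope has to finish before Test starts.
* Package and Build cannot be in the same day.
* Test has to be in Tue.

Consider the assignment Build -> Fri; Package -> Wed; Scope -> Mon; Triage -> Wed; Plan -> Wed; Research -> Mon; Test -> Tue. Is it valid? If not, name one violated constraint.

Research must be scheduled before Plan — holds.
At most 3 tasks may share a day — holds.
Test has to be in Tue — holds.
Triage must fall between Tue and Wed — holds.
Scope has to finish before Test starts — holds.
Package and Build cannot be in the same day — holds.
Plan and Triage cannot be in the same day — violated.

No — it violates: Plan and Triage cannot be in the same day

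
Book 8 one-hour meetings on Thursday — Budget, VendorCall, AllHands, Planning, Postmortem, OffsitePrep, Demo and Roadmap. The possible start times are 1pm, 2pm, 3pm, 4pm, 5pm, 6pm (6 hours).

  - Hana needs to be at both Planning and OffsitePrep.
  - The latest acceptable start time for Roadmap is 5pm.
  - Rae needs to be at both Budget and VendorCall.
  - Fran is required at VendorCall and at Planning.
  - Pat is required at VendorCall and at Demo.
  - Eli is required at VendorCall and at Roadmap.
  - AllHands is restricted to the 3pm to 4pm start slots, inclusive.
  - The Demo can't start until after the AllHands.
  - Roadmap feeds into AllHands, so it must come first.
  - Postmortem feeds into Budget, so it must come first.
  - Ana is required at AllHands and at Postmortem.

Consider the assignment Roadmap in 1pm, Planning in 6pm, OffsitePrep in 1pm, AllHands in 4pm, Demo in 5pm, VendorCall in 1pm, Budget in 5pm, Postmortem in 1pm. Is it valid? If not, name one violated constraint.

No — it violates: Eli is required at VendorCall and at Roadmap

Rae needs to be at both Budget and VendorCall — holds.
The Demo can't start until after the AllHands — holds.
Hana needs to be at both Planning and OffsitePrep — holds.
Pat is required at VendorCall and at Demo — holds.
Fran is required at VendorCall and at Planning — holds.
Eli is required at VendorCall and at Roadmap — violated.
The latest acceptable start time for Roadmap is 5pm — holds.
AllHands is restricted to the 3pm to 4pm start slots, inclusive — holds.
Ana is required at AllHands and at Postmortem — holds.
Postmortem feeds into Budget, so it must come first — holds.
Roadmap feeds into AllHands, so it must come first — holds.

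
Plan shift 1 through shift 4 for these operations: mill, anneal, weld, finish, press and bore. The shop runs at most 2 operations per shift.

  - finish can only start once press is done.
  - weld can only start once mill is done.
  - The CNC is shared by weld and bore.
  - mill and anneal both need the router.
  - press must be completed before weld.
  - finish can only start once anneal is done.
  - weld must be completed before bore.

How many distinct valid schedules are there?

19

Splitting on mill: it can be shift 1 (12), shift 2 (7). Listing each branch's schedules as (anneal, weld, finish, press, bore) by shift number:
mill=shift 1: (2,2,3,1,3) (2,2,3,1,4) (2,2,4,1,3) (2,2,4,1,4) (2,3,3,1,4) (2,3,3,2,4) (2,3,4,1,4) (2,3,4,2,4) (3,2,4,1,3) (3,2,4,1,4) (3,3,4,1,4) (3,3,4,2,4) — 12.
mill=shift 2: (1,3,2,1,4) (1,3,3,1,4) (1,3,3,2,4) (1,3,4,1,4) (1,3,4,2,4) (3,3,4,1,4) (3,3,4,2,4) — 7.
Summing: 12 + 7 = 19.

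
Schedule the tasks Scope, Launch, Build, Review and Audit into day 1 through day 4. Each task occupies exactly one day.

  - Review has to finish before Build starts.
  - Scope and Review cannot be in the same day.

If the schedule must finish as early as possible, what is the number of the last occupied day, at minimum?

The precedence chain requires at least 2 distinct days.
2 works (last occupied day: day 2): for example Scope -> day 2; Review -> day 1; Build -> day 2; Audit -> day 1; Launch -> day 1.

day 2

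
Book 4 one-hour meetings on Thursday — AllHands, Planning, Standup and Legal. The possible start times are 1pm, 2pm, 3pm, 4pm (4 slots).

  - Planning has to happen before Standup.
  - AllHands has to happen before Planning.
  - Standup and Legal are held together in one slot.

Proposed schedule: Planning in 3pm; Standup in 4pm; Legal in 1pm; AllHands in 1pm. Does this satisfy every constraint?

No. Standup and Legal are held together in one slot is not satisfied.

Standup and Legal are held together in one slot — violated.
AllHands has to happen before Planning — holds.
Planning has to happen before Standup — holds.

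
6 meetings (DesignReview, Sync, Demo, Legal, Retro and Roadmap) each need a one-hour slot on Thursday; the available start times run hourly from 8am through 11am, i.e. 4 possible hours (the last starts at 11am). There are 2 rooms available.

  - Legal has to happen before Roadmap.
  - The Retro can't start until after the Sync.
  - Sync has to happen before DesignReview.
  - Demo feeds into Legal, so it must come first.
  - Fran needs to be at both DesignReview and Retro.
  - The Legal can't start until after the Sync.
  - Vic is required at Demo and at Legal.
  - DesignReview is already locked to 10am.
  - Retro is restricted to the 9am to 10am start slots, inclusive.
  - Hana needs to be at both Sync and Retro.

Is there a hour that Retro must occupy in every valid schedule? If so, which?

9am

Retro's window is 9am–10am.
DesignReview is fixed at 10am, and Retro can't share a hour with DesignReview.
So Retro must be 9am.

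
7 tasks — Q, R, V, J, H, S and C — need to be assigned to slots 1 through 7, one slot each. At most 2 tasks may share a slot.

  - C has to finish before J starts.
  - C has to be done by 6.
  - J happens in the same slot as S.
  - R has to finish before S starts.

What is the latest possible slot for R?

Downstream work caps R at 6.
R at 6 is achievable: Q in 1, H in 2, R in 6, C in 1, S in 7, J in 7, V in 2.

6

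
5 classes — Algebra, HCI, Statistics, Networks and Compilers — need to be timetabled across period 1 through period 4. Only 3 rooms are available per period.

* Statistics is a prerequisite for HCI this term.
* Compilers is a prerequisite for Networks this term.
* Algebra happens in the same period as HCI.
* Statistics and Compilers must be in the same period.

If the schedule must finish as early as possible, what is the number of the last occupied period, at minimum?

The precedence chain requires at least 2 distinct periods.
With at most 3 per period and 5 classes, at least 2 periods are needed.
2 works (last occupied period: period 2): for example Compilers=period 1, HCI=period 2, Algebra=period 2, Statistics=period 1, Networks=period 2.

period 2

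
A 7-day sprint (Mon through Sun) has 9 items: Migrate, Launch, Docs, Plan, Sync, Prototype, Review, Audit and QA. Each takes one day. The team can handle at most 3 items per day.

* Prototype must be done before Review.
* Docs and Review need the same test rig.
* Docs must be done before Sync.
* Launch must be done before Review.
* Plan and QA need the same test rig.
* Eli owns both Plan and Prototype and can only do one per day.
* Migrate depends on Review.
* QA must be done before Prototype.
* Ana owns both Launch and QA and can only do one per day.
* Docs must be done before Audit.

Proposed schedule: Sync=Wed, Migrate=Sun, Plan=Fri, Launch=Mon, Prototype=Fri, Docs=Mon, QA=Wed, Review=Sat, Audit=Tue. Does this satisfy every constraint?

No. Eli owns both Plan and Prototype and can only do one per day is not satisfied.

Ana owns both Launch and QA and can only do one per day — holds.
Migrate depends on Review — holds.
Docs and Review need the same test rig — holds.
QA must be done before Prototype — holds.
Prototype must be done before Review — holds.
Launch must be done before Review — holds.
Docs must be done before Audit — holds.
The team can handle at most 3 items per day — holds.
Plan and QA need the same test rig — holds.
Eli owns both Plan and Prototype and can only do one per day — violated.
Docs must be done before Sync — holds.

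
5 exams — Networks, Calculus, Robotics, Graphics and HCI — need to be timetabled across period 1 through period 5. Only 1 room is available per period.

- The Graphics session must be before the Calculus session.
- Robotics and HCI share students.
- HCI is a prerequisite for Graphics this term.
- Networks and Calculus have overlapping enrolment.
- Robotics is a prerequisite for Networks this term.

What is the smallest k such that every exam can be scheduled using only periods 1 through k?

5

The precedence chain requires at least 3 distinct periods.
With at most 1 per period and 5 exams, at least 5 periods are needed.
5 works (last occupied period: period 5): for example HCI in period 1, Graphics in period 2, Robotics in period 3, Calculus in period 5, Networks in period 4.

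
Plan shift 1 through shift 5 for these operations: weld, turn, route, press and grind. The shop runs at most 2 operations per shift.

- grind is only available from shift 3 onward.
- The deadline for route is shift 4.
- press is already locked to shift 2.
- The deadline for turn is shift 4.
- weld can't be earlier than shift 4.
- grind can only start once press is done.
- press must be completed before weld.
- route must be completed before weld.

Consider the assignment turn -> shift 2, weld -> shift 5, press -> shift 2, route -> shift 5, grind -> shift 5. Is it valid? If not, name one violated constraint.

No — it violates: The deadline for route is shift 4

press must be completed before weld — holds.
The deadline for route is shift 4 — violated.
grind can only start once press is done — holds.
route must be completed before weld — violated.
weld can't be earlier than shift 4 — holds.
press is already locked to shift 2 — holds.
The deadline for turn is shift 4 — holds.
The shop runs at most 2 operations per shift — violated.
grind is only available from shift 3 onward — holds.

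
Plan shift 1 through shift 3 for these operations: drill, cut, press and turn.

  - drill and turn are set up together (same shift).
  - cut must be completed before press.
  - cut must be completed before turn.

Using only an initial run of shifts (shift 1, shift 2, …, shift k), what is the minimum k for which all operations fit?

2

The precedence chain requires at least 2 distinct shifts.
2 works (last occupied shift: shift 2): for example cut -> shift 1; turn -> shift 2; drill -> shift 2; press -> shift 2.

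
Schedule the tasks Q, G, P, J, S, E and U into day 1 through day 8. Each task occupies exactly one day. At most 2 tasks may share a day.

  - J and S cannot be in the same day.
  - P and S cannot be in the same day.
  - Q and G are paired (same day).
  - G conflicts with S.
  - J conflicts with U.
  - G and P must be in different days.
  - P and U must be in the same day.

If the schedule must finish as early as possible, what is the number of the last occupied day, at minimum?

day 4

With at most 2 per day and 7 tasks, at least 4 days are needed.
4 works (last occupied day: day 4): for example P -> day 2; U -> day 2; E -> day 3; S -> day 4; J -> day 3; Q -> day 1; G -> day 1.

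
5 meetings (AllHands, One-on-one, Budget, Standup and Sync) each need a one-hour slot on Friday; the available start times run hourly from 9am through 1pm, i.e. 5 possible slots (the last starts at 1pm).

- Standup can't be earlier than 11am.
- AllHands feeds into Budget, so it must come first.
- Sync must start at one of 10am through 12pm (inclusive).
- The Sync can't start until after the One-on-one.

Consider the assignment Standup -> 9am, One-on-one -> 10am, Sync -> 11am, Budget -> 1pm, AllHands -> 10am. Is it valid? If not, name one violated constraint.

Invalid. Standup can't be earlier than 11am.

AllHands feeds into Budget, so it must come first — holds.
Standup can't be earlier than 11am — violated.
The Sync can't start until after the One-on-one — holds.
Sync must start at one of 10am through 12pm (inclusive) — holds.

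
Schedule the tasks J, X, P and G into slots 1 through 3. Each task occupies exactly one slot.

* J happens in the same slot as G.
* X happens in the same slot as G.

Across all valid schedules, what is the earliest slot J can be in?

J at 1 is achievable: J -> 1; G -> 1; X -> 1; P -> 1.

1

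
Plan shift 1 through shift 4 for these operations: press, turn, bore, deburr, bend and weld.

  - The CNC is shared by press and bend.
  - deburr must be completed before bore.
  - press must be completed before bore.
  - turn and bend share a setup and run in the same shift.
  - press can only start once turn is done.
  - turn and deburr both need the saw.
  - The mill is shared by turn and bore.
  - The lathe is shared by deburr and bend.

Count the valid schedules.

Splitting on press: it can be shift 2 (12), shift 3 (16). Listing each branch's schedules as (turn, bore, deburr, bend, weld) by shift number:
press=shift 2: (1,3,2,1,1) (1,3,2,1,2) (1,3,2,1,3) (1,3,2,1,4) (1,4,2,1,1) (1,4,2,1,2) (1,4,2,1,3) (1,4,2,1,4) (1,4,3,1,1) (1,4,3,1,2) (1,4,3,1,3) (1,4,3,1,4) — 12.
press=shift 3: (1,4,2,1,1) (1,4,2,1,2) (1,4,2,1,3) (1,4,2,1,4) (1,4,3,1,1) (1,4,3,1,2) (1,4,3,1,3) (1,4,3,1,4) (2,4,1,2,1) (2,4,1,2,2) (2,4,1,2,3) (2,4,1,2,4) (2,4,3,2,1) (2,4,3,2,2) (2,4,3,2,3) (2,4,3,2,4) — 16.
Summing: 12 + 16 = 28.

28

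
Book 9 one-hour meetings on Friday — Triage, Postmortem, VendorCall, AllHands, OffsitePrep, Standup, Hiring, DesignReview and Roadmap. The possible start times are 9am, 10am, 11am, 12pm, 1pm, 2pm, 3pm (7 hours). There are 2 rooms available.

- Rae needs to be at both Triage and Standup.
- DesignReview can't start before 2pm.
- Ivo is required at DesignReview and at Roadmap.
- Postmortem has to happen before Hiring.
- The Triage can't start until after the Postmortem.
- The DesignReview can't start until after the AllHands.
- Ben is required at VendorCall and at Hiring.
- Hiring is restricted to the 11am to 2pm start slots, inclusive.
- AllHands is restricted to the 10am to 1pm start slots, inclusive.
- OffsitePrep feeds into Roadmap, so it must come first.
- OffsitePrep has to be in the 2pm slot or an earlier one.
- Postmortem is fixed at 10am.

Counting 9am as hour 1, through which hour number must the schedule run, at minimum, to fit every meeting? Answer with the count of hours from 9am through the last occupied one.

6 hours

The precedence chain requires at least 2 distinct hours.
With at most 2 per hour and 9 meetings, at least 5 hours are needed.
DesignReview can't be placed before 2pm — that is hour 6 counting from 9am — so the schedule must run through at least 6 hours.
6 works (last occupied hour: 2pm): for example DesignReview=2pm, VendorCall=9am, Standup=12pm, Hiring=11am, Triage=11am, AllHands=10am, Postmortem=10am, Roadmap=12pm, OffsitePrep=9am.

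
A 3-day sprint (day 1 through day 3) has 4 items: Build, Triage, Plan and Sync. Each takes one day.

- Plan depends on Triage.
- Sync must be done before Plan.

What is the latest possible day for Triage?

day 2

Downstream work caps Triage at day 2.
Triage at day 2 is achievable: Triage in day 2, Plan in day 3, Sync in day 1, Build in day 1.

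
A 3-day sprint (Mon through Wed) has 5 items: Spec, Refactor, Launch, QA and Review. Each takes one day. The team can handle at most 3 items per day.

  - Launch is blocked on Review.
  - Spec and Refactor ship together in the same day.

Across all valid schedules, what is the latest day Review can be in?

Tue

Downstream work caps Review at Tue.
Review at Tue is achievable: Spec -> Mon, Review -> Tue, QA -> Mon, Refactor -> Mon, Launch -> Wed.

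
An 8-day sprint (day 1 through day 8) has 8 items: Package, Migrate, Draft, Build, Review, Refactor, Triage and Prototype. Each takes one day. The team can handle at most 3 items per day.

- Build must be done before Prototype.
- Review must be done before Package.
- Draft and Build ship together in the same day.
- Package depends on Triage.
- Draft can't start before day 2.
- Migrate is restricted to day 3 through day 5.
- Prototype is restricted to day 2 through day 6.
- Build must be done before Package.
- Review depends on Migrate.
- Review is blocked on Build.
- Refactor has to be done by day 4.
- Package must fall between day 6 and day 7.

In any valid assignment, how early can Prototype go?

Prototype is available from day 2; precedence pushes Prototype to at least day 3; Prototype's own window allows nothing later than day 6.
Prototype at day 3 is achievable: Prototype=day 3, Triage=day 1, Refactor=day 1, Draft=day 2, Build=day 2, Package=day 6, Migrate=day 3, Review=day 4.

day 3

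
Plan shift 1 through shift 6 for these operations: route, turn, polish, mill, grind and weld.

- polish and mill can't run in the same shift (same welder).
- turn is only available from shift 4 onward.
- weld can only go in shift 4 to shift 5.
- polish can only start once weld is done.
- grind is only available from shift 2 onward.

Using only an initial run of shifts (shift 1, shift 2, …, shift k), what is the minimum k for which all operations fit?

5 shifts

The precedence chain requires at least 2 distinct shifts.
Propagating the time windows through the other constraints, polish can't land before shift 5, so the schedule must run through at least shift 5.
5 works (last occupied shift: shift 5): for example turn=shift 4; route=shift 1; mill=shift 1; weld=shift 4; grind=shift 2; polish=shift 5.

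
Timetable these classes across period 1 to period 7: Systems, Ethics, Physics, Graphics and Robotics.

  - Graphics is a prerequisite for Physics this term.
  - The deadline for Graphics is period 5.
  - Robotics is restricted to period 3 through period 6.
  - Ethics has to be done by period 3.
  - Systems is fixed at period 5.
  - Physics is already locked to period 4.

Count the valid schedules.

Splitting on Ethics: it can be period 1 (12), period 2 (12), period 3 (12). Listing each branch's schedules as (Systems, Physics, Graphics, Robotics) by period number:
Ethics=period 1: (5,4,1,3) (5,4,1,4) (5,4,1,5) (5,4,1,6) (5,4,2,3) (5,4,2,4) (5,4,2,5) (5,4,2,6) (5,4,3,3) (5,4,3,4) (5,4,3,5) (5,4,3,6) — 12.
Ethics=period 2: (5,4,1,3) (5,4,1,4) (5,4,1,5) (5,4,1,6) (5,4,2,3) (5,4,2,4) (5,4,2,5) (5,4,2,6) (5,4,3,3) (5,4,3,4) (5,4,3,5) (5,4,3,6) — 12.
Ethics=period 3: (5,4,1,3) (5,4,1,4) (5,4,1,5) (5,4,1,6) (5,4,2,3) (5,4,2,4) (5,4,2,5) (5,4,2,6) (5,4,3,3) (5,4,3,4) (5,4,3,5) (5,4,3,6) — 12.
Summing: 12 + 12 + 12 = 36.

36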